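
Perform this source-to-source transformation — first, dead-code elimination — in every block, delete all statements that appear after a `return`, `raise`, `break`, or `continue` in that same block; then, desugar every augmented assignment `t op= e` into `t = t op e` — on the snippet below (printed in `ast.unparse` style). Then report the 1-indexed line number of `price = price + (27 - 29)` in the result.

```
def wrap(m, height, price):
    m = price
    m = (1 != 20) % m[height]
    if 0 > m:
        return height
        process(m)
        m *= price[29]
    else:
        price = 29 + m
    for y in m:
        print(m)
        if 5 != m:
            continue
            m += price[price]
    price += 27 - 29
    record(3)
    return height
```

Transformed code:
def wrap(m, height, price):
    m = price
    m = (1 != 20) % m[height]
    if 0 > m:
        return height
    else:
        price = 29 + m
    for y in m:
        print(m)
        if 5 != m:
            continue
    price = price + (27 - 29)
    record(3)
    return height

12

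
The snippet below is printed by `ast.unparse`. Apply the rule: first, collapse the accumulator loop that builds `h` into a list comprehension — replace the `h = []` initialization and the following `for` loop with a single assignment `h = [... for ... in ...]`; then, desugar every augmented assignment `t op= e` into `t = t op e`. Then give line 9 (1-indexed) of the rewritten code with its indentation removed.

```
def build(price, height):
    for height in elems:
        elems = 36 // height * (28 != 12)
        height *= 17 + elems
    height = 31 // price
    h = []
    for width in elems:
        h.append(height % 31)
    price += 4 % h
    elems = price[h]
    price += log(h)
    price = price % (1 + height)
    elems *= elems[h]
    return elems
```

price = price + log(h)

Transformed code:
def build(price, height):
    for height in elems:
        elems = 36 // height * (28 != 12)
        height = height * (17 + elems)
    height = 31 // price
    h = [height % 31 for width in elems]
    price = price + 4 % h
    elems = price[h]
    price = price + log(h)
    price = price % (1 + height)
    elems = elems * elems[h]
    return elems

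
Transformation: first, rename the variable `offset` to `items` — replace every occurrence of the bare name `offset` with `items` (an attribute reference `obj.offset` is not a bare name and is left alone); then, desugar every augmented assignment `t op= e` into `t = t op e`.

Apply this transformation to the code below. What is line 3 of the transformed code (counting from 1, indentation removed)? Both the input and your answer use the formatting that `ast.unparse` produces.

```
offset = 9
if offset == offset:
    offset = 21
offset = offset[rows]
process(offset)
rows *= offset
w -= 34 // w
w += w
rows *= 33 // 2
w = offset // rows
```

Transformed code:
items = 9
if items == items:
    items = 21
items = items[rows]
process(items)
rows = rows * items
w = w - 34 // w
w = w + w
rows = rows * (33 // 2)
w = items // rows

items = 21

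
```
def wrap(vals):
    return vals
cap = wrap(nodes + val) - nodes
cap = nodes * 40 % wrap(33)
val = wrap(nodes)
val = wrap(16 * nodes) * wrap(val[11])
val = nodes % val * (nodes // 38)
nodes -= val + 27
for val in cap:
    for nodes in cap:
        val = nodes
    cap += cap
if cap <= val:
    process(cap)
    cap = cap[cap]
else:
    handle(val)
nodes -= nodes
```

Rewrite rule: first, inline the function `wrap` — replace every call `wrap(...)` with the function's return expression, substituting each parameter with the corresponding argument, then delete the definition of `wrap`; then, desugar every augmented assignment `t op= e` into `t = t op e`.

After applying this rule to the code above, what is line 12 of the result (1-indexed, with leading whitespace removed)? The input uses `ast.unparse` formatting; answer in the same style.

Transformed code:
cap = nodes + val - nodes
cap = nodes * 40 % 33
val = nodes
val = 16 * nodes * val[11]
val = nodes % val * (nodes // 38)
nodes = nodes - (val + 27)
for val in cap:
    for nodes in cap:
        val = nodes
    cap = cap + cap
if cap <= val:
    process(cap)
    cap = cap[cap]
else:
    handle(val)
nodes = nodes - nodes

process(cap)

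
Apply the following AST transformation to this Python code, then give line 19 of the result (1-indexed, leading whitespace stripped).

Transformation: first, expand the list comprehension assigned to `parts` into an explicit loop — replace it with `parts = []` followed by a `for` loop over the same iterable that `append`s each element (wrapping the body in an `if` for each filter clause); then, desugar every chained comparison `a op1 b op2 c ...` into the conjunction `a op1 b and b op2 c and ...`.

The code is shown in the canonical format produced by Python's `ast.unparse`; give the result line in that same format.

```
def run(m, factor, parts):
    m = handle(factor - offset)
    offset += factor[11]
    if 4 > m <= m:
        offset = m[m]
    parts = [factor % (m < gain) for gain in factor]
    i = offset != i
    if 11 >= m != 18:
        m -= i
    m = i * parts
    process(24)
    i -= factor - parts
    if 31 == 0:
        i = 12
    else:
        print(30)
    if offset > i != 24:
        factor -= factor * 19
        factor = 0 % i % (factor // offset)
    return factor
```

if offset > i and i != 24:

Transformed code:
def run(m, factor, parts):
    m = handle(factor - offset)
    offset += factor[11]
    if 4 > m and m <= m:
        offset = m[m]
    parts = []
    for gain in factor:
        parts.append(factor % (m < gain))
    i = offset != i
    if 11 >= m and m != 18:
        m -= i
    m = i * parts
    process(24)
    i -= factor - parts
    if 31 == 0:
        i = 12
    else:
        print(30)
    if offset > i and i != 24:
        factor -= factor * 19
        factor = 0 % i % (factor // offset)
    return factor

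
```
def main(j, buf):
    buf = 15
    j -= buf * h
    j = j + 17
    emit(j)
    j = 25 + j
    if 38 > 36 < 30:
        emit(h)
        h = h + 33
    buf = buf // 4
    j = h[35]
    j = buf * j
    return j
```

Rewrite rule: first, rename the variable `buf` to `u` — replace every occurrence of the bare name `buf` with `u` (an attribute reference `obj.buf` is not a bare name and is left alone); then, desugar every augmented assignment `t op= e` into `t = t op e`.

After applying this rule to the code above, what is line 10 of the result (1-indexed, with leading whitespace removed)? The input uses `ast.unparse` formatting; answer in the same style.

Transformed code:
def main(j, u):
    u = 15
    j = j - u * h
    j = j + 17
    emit(j)
    j = 25 + j
    if 38 > 36 < 30:
        emit(h)
        h = h + 33
    u = u // 4
    j = h[35]
    j = u * j
    return j

u = u // 4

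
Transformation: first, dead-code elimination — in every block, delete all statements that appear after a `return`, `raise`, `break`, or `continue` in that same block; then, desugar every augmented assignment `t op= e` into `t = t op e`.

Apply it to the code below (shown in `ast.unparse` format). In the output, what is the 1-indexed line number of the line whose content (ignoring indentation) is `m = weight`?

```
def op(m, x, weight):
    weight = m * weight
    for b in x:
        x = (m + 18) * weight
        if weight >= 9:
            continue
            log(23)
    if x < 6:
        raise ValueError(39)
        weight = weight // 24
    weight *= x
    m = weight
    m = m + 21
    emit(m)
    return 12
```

10

Transformed code:
def op(m, x, weight):
    weight = m * weight
    for b in x:
        x = (m + 18) * weight
        if weight >= 9:
            continue
    if x < 6:
        raise ValueError(39)
    weight = weight * x
    m = weight
    m = m + 21
    emit(m)
    return 12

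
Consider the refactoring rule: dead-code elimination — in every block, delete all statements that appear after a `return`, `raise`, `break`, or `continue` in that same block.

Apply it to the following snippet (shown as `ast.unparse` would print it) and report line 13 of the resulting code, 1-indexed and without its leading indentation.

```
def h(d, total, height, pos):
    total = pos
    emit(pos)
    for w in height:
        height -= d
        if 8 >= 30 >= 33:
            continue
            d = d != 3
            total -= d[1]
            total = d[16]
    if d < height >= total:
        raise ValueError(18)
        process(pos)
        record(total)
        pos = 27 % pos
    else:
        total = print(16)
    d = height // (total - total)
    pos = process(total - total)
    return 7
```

pos = process(total - total)

Transformed code:
def h(d, total, height, pos):
    total = pos
    emit(pos)
    for w in height:
        height -= d
        if 8 >= 30 >= 33:
            continue
    if d < height >= total:
        raise ValueError(18)
    else:
        total = print(16)
    d = height // (total - total)
    pos = process(total - total)
    return 7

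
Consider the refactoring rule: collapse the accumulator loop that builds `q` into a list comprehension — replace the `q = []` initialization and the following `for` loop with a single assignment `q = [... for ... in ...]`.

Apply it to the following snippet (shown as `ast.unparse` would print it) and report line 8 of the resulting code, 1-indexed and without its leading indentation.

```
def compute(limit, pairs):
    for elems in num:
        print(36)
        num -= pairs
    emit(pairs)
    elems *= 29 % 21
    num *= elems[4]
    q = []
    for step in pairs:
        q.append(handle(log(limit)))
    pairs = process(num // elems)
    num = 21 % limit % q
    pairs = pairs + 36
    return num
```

Transformed code:
def compute(limit, pairs):
    for elems in num:
        print(36)
        num -= pairs
    emit(pairs)
    elems *= 29 % 21
    num *= elems[4]
    q = [handle(log(limit)) for step in pairs]
    pairs = process(num // elems)
    num = 21 % limit % q
    pairs = pairs + 36
    return num

q = [handle(log(limit)) for step in pairs]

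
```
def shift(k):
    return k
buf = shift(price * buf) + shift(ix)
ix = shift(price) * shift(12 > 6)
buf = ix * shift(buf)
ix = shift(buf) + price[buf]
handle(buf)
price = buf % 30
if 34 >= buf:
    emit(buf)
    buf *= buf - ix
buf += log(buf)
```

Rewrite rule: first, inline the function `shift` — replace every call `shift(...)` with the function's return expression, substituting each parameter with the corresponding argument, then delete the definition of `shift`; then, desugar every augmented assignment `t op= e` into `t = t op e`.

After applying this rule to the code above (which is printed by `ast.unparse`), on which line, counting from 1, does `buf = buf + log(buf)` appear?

10

Transformed code:
buf = price * buf + ix
ix = price * (12 > 6)
buf = ix * buf
ix = buf + price[buf]
handle(buf)
price = buf % 30
if 34 >= buf:
    emit(buf)
    buf = buf * (buf - ix)
buf = buf + log(buf)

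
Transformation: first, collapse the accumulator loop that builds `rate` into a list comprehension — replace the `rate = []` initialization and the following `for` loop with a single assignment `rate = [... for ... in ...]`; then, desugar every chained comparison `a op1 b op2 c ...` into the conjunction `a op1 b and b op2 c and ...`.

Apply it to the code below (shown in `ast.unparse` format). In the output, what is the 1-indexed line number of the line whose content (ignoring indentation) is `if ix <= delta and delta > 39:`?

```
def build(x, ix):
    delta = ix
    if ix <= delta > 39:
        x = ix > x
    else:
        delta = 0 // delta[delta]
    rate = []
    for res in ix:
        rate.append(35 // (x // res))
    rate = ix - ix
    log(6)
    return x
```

Transformed code:
def build(x, ix):
    delta = ix
    if ix <= delta and delta > 39:
        x = ix > x
    else:
        delta = 0 // delta[delta]
    rate = [35 // (x // res) for res in ix]
    rate = ix - ix
    log(6)
    return x

3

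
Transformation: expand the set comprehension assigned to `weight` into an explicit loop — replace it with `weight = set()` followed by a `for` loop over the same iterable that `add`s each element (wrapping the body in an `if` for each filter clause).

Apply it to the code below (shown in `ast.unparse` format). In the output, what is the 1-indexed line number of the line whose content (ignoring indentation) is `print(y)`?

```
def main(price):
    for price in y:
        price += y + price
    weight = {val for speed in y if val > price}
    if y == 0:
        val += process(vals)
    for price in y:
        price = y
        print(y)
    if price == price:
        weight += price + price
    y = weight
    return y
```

Transformed code:
def main(price):
    for price in y:
        price += y + price
    weight = set()
    for speed in y:
        if val > price:
            weight.add(val)
    if y == 0:
        val += process(vals)
    for price in y:
        price = y
        print(y)
    if price == price:
        weight += price + price
    y = weight
    return y

12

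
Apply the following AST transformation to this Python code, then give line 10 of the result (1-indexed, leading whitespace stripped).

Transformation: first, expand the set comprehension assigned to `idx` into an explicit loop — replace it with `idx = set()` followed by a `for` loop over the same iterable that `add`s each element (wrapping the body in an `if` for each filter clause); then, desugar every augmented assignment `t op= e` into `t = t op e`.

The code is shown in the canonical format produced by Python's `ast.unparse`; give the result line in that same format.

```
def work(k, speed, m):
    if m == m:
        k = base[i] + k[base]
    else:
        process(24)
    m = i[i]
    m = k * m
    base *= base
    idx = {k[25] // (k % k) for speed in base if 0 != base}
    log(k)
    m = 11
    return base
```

for speed in base:

Transformed code:
def work(k, speed, m):
    if m == m:
        k = base[i] + k[base]
    else:
        process(24)
    m = i[i]
    m = k * m
    base = base * base
    idx = set()
    for speed in base:
        if 0 != base:
            idx.add(k[25] // (k % k))
    log(k)
    m = 11
    return base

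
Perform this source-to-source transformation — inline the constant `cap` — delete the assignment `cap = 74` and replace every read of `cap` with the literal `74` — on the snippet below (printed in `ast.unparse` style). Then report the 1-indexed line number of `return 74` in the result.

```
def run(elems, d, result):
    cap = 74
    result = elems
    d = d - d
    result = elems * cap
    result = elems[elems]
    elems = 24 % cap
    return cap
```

7

Transformed code:
def run(elems, d, result):
    result = elems
    d = d - d
    result = elems * 74
    result = elems[elems]
    elems = 24 % 74
    return 74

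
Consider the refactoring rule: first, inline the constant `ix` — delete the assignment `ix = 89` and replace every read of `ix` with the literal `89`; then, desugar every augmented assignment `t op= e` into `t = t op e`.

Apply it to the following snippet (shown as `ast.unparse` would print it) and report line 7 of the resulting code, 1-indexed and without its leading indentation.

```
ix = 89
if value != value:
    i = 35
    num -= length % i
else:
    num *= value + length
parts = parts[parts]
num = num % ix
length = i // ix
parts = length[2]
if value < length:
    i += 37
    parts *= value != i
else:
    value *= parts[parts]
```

num = num % 89

Transformed code:
if value != value:
    i = 35
    num = num - length % i
else:
    num = num * (value + length)
parts = parts[parts]
num = num % 89
length = i // 89
parts = length[2]
if value < length:
    i = i + 37
    parts = parts * (value != i)
else:
    value = value * parts[parts]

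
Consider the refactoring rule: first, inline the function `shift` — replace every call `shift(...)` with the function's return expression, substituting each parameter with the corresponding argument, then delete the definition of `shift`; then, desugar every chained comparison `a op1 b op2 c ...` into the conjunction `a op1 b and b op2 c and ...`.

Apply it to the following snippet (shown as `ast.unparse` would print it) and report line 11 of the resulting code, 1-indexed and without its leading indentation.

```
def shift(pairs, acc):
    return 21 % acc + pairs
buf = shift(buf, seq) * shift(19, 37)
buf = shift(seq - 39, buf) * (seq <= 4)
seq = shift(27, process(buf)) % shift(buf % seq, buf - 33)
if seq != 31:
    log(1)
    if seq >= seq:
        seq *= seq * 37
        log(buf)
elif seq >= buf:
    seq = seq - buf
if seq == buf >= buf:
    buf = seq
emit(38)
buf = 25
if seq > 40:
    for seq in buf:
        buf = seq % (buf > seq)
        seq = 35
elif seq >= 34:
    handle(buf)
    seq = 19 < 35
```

Transformed code:
buf = (21 % seq + buf) * (21 % 37 + 19)
buf = (21 % buf + (seq - 39)) * (seq <= 4)
seq = (21 % process(buf) + 27) % (21 % (buf - 33) + buf % seq)
if seq != 31:
    log(1)
    if seq >= seq:
        seq *= seq * 37
        log(buf)
elif seq >= buf:
    seq = seq - buf
if seq == buf and buf >= buf:
    buf = seq
emit(38)
buf = 25
if seq > 40:
    for seq in buf:
        buf = seq % (buf > seq)
        seq = 35
elif seq >= 34:
    handle(buf)
    seq = 19 < 35

if seq == buf and buf >= buf:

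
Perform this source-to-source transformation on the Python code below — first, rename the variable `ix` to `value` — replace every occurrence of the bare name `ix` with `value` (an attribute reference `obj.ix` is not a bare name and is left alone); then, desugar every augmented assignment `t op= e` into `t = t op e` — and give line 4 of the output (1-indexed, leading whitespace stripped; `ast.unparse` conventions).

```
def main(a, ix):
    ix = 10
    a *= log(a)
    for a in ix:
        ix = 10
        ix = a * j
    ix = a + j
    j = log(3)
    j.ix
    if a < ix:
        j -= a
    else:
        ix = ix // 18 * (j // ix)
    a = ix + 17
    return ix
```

Transformed code:
def main(a, value):
    value = 10
    a = a * log(a)
    for a in value:
        value = 10
        value = a * j
    value = a + j
    j = log(3)
    j.ix
    if a < value:
        j = j - a
    else:
        value = value // 18 * (j // value)
    a = value + 17
    return value

for a in value:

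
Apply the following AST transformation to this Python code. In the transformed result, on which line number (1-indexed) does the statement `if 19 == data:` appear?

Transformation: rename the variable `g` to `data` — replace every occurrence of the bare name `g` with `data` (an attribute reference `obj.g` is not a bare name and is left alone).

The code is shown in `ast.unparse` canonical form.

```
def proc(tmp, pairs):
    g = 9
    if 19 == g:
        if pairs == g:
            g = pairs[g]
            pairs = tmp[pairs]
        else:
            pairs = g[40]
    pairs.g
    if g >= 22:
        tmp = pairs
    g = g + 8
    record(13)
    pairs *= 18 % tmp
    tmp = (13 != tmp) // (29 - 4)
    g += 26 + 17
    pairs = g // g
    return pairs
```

Transformed code:
def proc(tmp, pairs):
    data = 9
    if 19 == data:
        if pairs == data:
            data = pairs[data]
            pairs = tmp[pairs]
        else:
            pairs = data[40]
    pairs.g
    if data >= 22:
        tmp = pairs
    data = data + 8
    record(13)
    pairs *= 18 % tmp
    tmp = (13 != tmp) // (29 - 4)
    data += 26 + 17
    pairs = data // data
    return pairs

3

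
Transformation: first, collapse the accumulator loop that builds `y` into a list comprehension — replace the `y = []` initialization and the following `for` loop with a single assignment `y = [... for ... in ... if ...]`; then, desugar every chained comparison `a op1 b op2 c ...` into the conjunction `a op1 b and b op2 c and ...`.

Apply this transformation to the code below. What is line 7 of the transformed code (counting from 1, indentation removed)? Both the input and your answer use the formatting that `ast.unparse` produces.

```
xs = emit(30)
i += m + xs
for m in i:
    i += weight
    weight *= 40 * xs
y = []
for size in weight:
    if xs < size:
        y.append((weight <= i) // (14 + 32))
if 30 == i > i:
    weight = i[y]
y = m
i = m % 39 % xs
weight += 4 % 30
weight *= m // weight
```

if 30 == i and i > i:

Transformed code:
xs = emit(30)
i += m + xs
for m in i:
    i += weight
    weight *= 40 * xs
y = [(weight <= i) // (14 + 32) for size in weight if xs < size]
if 30 == i and i > i:
    weight = i[y]
y = m
i = m % 39 % xs
weight += 4 % 30
weight *= m // weight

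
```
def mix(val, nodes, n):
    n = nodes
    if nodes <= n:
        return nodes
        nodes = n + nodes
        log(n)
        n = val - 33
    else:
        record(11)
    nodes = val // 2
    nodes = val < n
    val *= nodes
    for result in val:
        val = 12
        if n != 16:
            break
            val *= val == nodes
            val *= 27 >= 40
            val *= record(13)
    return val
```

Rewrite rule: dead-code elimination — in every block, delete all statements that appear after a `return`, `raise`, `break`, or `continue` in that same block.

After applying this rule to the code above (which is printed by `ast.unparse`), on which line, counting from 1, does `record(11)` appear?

6

Transformed code:
def mix(val, nodes, n):
    n = nodes
    if nodes <= n:
        return nodes
    else:
        record(11)
    nodes = val // 2
    nodes = val < n
    val *= nodes
    for result in val:
        val = 12
        if n != 16:
            break
    return val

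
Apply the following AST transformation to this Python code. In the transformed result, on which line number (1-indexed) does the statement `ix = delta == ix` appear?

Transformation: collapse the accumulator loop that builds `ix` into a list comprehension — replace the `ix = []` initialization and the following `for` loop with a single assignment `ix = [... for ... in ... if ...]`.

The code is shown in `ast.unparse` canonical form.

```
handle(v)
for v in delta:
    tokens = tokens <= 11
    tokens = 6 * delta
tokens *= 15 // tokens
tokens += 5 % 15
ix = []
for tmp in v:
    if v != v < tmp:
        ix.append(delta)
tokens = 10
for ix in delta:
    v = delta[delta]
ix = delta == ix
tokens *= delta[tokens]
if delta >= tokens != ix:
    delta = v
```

11

Transformed code:
handle(v)
for v in delta:
    tokens = tokens <= 11
    tokens = 6 * delta
tokens *= 15 // tokens
tokens += 5 % 15
ix = [delta for tmp in v if v != v < tmp]
tokens = 10
for ix in delta:
    v = delta[delta]
ix = delta == ix
tokens *= delta[tokens]
if delta >= tokens != ix:
    delta = v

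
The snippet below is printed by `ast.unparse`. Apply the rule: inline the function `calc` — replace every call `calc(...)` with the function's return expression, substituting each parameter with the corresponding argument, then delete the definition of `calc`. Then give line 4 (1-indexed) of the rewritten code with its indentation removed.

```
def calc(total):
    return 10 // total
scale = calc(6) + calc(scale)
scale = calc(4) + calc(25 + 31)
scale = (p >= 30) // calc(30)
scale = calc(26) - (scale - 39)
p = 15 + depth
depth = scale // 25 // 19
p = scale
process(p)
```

scale = 10 // 26 - (scale - 39)

Transformed code:
scale = 10 // 6 + 10 // scale
scale = 10 // 4 + 10 // (25 + 31)
scale = (p >= 30) // (10 // 30)
scale = 10 // 26 - (scale - 39)
p = 15 + depth
depth = scale // 25 // 19
p = scale
process(p)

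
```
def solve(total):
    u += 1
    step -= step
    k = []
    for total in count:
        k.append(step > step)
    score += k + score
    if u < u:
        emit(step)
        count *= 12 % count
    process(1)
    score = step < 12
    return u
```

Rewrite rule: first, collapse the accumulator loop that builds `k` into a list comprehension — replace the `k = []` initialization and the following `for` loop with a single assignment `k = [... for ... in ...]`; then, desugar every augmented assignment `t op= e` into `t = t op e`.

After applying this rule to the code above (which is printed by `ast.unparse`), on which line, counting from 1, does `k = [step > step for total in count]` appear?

Transformed code:
def solve(total):
    u = u + 1
    step = step - step
    k = [step > step for total in count]
    score = score + (k + score)
    if u < u:
        emit(step)
        count = count * (12 % count)
    process(1)
    score = step < 12
    return u

4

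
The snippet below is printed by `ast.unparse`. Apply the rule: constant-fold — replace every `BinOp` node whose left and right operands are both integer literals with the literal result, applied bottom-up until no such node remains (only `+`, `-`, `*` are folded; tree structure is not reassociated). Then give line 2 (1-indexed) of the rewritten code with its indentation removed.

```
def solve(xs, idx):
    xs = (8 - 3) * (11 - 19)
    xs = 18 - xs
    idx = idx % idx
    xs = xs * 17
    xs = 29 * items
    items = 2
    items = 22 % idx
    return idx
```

Transformed code:
def solve(xs, idx):
    xs = -40
    xs = 18 - xs
    idx = idx % idx
    xs = xs * 17
    xs = 29 * items
    items = 2
    items = 22 % idx
    return idx

xs = -40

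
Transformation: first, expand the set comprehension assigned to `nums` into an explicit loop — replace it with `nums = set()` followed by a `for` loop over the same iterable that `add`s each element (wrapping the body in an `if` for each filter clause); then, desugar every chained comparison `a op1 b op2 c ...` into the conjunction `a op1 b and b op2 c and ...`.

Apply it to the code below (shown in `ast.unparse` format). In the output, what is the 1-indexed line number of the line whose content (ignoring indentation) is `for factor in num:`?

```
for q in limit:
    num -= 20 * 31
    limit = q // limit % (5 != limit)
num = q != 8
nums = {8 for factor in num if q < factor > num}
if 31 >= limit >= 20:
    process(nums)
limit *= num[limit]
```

6

Transformed code:
for q in limit:
    num -= 20 * 31
    limit = q // limit % (5 != limit)
num = q != 8
nums = set()
for factor in num:
    if q < factor and factor > num:
        nums.add(8)
if 31 >= limit and limit >= 20:
    process(nums)
limit *= num[limit]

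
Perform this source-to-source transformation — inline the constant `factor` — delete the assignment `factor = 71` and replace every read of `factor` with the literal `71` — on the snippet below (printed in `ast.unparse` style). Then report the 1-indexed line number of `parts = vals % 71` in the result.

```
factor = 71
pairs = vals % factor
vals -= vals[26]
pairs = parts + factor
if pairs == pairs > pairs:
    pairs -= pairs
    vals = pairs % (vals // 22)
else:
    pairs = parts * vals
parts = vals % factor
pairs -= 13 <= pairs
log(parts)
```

9

Transformed code:
pairs = vals % 71
vals -= vals[26]
pairs = parts + 71
if pairs == pairs > pairs:
    pairs -= pairs
    vals = pairs % (vals // 22)
else:
    pairs = parts * vals
parts = vals % 71
pairs -= 13 <= pairs
log(parts)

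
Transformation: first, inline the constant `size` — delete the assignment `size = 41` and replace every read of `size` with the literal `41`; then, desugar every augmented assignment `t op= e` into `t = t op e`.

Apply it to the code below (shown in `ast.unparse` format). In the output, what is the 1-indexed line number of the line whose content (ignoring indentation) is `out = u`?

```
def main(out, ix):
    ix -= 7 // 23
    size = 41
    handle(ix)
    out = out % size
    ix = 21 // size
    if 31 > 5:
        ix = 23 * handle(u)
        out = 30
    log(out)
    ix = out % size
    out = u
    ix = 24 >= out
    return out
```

Transformed code:
def main(out, ix):
    ix = ix - 7 // 23
    handle(ix)
    out = out % 41
    ix = 21 // 41
    if 31 > 5:
        ix = 23 * handle(u)
        out = 30
    log(out)
    ix = out % 41
    out = u
    ix = 24 >= out
    return out

11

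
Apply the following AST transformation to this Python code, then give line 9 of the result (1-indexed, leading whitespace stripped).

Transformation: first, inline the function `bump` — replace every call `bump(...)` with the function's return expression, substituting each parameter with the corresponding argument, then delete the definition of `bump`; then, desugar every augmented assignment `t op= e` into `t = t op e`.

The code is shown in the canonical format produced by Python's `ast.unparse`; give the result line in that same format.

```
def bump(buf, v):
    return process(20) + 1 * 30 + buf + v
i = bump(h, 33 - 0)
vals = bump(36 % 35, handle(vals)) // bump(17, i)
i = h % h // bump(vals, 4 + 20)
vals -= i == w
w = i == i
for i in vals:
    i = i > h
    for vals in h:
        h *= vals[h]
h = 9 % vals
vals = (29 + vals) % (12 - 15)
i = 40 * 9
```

Transformed code:
i = process(20) + 1 * 30 + h + (33 - 0)
vals = (process(20) + 1 * 30 + 36 % 35 + handle(vals)) // (process(20) + 1 * 30 + 17 + i)
i = h % h // (process(20) + 1 * 30 + vals + (4 + 20))
vals = vals - (i == w)
w = i == i
for i in vals:
    i = i > h
    for vals in h:
        h = h * vals[h]
h = 9 % vals
vals = (29 + vals) % (12 - 15)
i = 40 * 9

h = h * vals[h]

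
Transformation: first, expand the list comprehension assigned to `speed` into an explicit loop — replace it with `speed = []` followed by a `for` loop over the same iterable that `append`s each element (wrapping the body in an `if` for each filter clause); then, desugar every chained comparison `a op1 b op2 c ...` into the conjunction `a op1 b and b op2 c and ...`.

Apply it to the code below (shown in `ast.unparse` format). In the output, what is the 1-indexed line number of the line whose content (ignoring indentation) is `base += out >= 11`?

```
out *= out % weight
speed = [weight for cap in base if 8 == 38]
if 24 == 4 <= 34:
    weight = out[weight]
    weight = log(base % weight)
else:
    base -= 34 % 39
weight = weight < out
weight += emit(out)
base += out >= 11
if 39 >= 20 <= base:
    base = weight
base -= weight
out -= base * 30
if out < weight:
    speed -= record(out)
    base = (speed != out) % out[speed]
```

Transformed code:
out *= out % weight
speed = []
for cap in base:
    if 8 == 38:
        speed.append(weight)
if 24 == 4 and 4 <= 34:
    weight = out[weight]
    weight = log(base % weight)
else:
    base -= 34 % 39
weight = weight < out
weight += emit(out)
base += out >= 11
if 39 >= 20 and 20 <= base:
    base = weight
base -= weight
out -= base * 30
if out < weight:
    speed -= record(out)
    base = (speed != out) % out[speed]

13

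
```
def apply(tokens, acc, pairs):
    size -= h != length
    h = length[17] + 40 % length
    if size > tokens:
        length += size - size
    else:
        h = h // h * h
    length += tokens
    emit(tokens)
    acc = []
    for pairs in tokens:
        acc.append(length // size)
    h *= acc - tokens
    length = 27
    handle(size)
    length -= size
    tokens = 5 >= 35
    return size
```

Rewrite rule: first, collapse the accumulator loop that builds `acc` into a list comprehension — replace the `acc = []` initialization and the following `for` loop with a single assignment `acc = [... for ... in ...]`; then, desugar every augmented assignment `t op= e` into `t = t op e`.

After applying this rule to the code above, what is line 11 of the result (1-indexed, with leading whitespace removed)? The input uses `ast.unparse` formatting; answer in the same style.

h = h * (acc - tokens)

Transformed code:
def apply(tokens, acc, pairs):
    size = size - (h != length)
    h = length[17] + 40 % length
    if size > tokens:
        length = length + (size - size)
    else:
        h = h // h * h
    length = length + tokens
    emit(tokens)
    acc = [length // size for pairs in tokens]
    h = h * (acc - tokens)
    length = 27
    handle(size)
    length = length - size
    tokens = 5 >= 35
    return size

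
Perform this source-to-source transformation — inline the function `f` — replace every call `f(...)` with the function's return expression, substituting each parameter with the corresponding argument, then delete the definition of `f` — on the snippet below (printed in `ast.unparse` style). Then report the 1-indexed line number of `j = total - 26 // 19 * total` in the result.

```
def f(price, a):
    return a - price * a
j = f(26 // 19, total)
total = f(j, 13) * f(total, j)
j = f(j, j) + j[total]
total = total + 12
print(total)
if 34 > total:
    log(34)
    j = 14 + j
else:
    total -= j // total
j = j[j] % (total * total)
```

1

Transformed code:
j = total - 26 // 19 * total
total = (13 - j * 13) * (j - total * j)
j = j - j * j + j[total]
total = total + 12
print(total)
if 34 > total:
    log(34)
    j = 14 + j
else:
    total -= j // total
j = j[j] % (total * total)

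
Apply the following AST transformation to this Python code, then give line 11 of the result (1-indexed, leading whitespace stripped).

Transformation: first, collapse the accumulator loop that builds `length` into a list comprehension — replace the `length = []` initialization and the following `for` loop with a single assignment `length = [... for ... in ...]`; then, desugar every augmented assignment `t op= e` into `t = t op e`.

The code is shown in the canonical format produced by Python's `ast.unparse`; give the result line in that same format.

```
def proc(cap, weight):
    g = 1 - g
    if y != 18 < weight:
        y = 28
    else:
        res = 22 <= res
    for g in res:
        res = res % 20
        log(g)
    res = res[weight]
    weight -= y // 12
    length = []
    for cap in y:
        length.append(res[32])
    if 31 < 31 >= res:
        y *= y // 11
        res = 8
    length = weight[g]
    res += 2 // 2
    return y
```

Transformed code:
def proc(cap, weight):
    g = 1 - g
    if y != 18 < weight:
        y = 28
    else:
        res = 22 <= res
    for g in res:
        res = res % 20
        log(g)
    res = res[weight]
    weight = weight - y // 12
    length = [res[32] for cap in y]
    if 31 < 31 >= res:
        y = y * (y // 11)
        res = 8
    length = weight[g]
    res = res + 2 // 2
    return y

weight = weight - y // 12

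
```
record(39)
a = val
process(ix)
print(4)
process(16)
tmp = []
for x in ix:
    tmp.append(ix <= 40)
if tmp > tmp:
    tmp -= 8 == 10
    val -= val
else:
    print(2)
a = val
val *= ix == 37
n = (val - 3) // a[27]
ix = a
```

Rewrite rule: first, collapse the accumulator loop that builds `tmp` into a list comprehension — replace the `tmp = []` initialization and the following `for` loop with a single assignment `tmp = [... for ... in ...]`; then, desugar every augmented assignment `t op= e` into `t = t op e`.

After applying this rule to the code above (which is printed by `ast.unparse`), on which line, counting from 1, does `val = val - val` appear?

9

Transformed code:
record(39)
a = val
process(ix)
print(4)
process(16)
tmp = [ix <= 40 for x in ix]
if tmp > tmp:
    tmp = tmp - (8 == 10)
    val = val - val
else:
    print(2)
a = val
val = val * (ix == 37)
n = (val - 3) // a[27]
ix = a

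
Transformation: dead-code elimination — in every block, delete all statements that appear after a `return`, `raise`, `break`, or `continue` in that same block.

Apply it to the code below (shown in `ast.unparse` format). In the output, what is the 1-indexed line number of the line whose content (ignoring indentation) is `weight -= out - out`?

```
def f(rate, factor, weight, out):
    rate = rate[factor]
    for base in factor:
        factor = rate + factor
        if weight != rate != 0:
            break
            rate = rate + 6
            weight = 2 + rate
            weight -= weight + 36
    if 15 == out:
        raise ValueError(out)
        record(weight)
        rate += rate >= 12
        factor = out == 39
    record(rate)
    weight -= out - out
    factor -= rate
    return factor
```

10

Transformed code:
def f(rate, factor, weight, out):
    rate = rate[factor]
    for base in factor:
        factor = rate + factor
        if weight != rate != 0:
            break
    if 15 == out:
        raise ValueError(out)
    record(rate)
    weight -= out - out
    factor -= rate
    return factor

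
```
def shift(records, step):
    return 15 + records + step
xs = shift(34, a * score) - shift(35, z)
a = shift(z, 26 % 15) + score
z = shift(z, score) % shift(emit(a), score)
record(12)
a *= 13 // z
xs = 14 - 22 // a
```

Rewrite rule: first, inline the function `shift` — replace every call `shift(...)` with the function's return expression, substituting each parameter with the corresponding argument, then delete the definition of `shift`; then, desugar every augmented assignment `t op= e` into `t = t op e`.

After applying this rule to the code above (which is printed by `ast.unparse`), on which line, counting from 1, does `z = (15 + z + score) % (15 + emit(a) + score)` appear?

3

Transformed code:
xs = 15 + 34 + a * score - (15 + 35 + z)
a = 15 + z + 26 % 15 + score
z = (15 + z + score) % (15 + emit(a) + score)
record(12)
a = a * (13 // z)
xs = 14 - 22 // a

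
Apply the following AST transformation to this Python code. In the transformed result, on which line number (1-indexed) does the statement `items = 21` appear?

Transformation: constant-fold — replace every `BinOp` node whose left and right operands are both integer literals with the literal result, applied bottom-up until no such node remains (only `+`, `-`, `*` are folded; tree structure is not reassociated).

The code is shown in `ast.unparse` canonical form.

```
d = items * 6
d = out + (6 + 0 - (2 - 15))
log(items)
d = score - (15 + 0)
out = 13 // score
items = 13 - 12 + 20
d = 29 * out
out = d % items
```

6

Transformed code:
d = items * 6
d = out + 19
log(items)
d = score - 15
out = 13 // score
items = 21
d = 29 * out
out = d % items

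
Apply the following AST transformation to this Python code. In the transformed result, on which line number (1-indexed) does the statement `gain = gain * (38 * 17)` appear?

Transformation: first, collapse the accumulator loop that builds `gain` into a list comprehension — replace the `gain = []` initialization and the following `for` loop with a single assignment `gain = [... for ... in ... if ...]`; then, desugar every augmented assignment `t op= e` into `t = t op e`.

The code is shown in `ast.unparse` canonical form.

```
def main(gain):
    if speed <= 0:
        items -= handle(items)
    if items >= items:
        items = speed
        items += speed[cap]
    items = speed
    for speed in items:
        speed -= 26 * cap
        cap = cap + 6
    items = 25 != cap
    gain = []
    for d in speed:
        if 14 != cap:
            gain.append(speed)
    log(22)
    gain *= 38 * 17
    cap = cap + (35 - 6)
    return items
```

Transformed code:
def main(gain):
    if speed <= 0:
        items = items - handle(items)
    if items >= items:
        items = speed
        items = items + speed[cap]
    items = speed
    for speed in items:
        speed = speed - 26 * cap
        cap = cap + 6
    items = 25 != cap
    gain = [speed for d in speed if 14 != cap]
    log(22)
    gain = gain * (38 * 17)
    cap = cap + (35 - 6)
    return items

14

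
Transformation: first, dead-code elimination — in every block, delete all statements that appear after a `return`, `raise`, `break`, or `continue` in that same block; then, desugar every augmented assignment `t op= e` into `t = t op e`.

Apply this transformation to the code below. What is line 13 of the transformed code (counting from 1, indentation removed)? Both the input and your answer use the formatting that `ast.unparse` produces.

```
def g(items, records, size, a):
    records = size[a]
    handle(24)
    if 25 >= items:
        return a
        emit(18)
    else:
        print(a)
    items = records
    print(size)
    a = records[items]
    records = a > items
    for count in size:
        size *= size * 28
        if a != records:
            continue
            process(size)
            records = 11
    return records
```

Transformed code:
def g(items, records, size, a):
    records = size[a]
    handle(24)
    if 25 >= items:
        return a
    else:
        print(a)
    items = records
    print(size)
    a = records[items]
    records = a > items
    for count in size:
        size = size * (size * 28)
        if a != records:
            continue
    return records

size = size * (size * 28)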